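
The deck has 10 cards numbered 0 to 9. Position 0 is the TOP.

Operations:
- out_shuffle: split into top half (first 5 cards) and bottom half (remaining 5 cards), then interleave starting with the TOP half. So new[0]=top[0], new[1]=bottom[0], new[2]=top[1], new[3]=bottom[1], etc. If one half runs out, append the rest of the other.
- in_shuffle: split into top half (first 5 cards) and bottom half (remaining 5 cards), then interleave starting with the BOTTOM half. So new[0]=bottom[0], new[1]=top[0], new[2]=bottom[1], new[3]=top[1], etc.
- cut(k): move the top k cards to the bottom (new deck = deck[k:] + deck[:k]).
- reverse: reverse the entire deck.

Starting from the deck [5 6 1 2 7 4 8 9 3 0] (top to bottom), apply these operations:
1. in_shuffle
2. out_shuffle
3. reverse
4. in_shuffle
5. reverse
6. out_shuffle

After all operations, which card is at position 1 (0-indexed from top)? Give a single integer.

Answer: 5

Derivation:
After op 1 (in_shuffle): [4 5 8 6 9 1 3 2 0 7]
After op 2 (out_shuffle): [4 1 5 3 8 2 6 0 9 7]
After op 3 (reverse): [7 9 0 6 2 8 3 5 1 4]
After op 4 (in_shuffle): [8 7 3 9 5 0 1 6 4 2]
After op 5 (reverse): [2 4 6 1 0 5 9 3 7 8]
After op 6 (out_shuffle): [2 5 4 9 6 3 1 7 0 8]
Position 1: card 5.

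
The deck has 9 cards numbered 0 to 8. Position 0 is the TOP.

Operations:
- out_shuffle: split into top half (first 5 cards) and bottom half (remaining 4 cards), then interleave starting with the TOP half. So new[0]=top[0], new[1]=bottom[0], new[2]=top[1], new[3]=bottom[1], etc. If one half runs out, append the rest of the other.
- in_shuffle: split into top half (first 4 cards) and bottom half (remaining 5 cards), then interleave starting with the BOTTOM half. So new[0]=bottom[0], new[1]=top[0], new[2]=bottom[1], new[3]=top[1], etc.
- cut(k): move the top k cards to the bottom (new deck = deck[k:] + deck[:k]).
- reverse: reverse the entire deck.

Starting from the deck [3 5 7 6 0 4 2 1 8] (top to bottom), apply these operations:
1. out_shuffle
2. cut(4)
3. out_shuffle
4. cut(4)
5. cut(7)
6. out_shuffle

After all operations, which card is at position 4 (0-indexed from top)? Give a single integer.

After op 1 (out_shuffle): [3 4 5 2 7 1 6 8 0]
After op 2 (cut(4)): [7 1 6 8 0 3 4 5 2]
After op 3 (out_shuffle): [7 3 1 4 6 5 8 2 0]
After op 4 (cut(4)): [6 5 8 2 0 7 3 1 4]
After op 5 (cut(7)): [1 4 6 5 8 2 0 7 3]
After op 6 (out_shuffle): [1 2 4 0 6 7 5 3 8]
Position 4: card 6.

Answer: 6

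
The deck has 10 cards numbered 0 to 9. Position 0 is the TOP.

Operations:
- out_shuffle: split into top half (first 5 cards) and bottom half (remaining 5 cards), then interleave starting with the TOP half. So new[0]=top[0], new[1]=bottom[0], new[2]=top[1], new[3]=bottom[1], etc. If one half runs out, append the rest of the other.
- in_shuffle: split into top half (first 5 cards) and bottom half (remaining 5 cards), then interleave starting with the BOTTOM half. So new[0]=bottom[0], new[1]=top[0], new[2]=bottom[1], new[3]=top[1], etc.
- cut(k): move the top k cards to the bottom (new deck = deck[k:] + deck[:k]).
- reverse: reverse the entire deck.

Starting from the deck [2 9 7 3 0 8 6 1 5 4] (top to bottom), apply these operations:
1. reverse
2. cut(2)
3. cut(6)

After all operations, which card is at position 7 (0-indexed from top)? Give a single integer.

After op 1 (reverse): [4 5 1 6 8 0 3 7 9 2]
After op 2 (cut(2)): [1 6 8 0 3 7 9 2 4 5]
After op 3 (cut(6)): [9 2 4 5 1 6 8 0 3 7]
Position 7: card 0.

Answer: 0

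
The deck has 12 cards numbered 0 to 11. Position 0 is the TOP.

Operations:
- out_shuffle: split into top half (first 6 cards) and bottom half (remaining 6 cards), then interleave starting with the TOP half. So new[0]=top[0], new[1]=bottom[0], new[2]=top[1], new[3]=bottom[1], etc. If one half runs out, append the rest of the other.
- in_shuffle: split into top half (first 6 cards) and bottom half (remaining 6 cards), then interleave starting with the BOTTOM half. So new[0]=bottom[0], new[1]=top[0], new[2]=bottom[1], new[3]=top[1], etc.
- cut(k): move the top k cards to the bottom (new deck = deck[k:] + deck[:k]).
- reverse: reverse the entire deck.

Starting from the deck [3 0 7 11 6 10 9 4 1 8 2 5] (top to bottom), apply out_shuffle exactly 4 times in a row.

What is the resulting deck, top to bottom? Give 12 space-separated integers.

After op 1 (out_shuffle): [3 9 0 4 7 1 11 8 6 2 10 5]
After op 2 (out_shuffle): [3 11 9 8 0 6 4 2 7 10 1 5]
After op 3 (out_shuffle): [3 4 11 2 9 7 8 10 0 1 6 5]
After op 4 (out_shuffle): [3 8 4 10 11 0 2 1 9 6 7 5]

Answer: 3 8 4 10 11 0 2 1 9 6 7 5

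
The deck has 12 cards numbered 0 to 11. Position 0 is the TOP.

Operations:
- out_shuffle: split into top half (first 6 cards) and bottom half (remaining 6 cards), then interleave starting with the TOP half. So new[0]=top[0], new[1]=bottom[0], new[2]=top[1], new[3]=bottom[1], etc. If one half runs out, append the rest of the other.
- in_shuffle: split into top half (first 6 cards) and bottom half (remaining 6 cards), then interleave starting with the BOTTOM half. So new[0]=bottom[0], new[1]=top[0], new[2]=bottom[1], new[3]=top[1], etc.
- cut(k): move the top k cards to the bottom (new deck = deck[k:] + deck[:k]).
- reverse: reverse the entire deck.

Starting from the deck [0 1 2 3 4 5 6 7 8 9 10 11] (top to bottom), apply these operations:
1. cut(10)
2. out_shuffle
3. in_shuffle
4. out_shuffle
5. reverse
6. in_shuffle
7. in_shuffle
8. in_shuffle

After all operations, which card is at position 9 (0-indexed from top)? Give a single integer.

Answer: 8

Derivation:
After op 1 (cut(10)): [10 11 0 1 2 3 4 5 6 7 8 9]
After op 2 (out_shuffle): [10 4 11 5 0 6 1 7 2 8 3 9]
After op 3 (in_shuffle): [1 10 7 4 2 11 8 5 3 0 9 6]
After op 4 (out_shuffle): [1 8 10 5 7 3 4 0 2 9 11 6]
After op 5 (reverse): [6 11 9 2 0 4 3 7 5 10 8 1]
After op 6 (in_shuffle): [3 6 7 11 5 9 10 2 8 0 1 4]
After op 7 (in_shuffle): [10 3 2 6 8 7 0 11 1 5 4 9]
After op 8 (in_shuffle): [0 10 11 3 1 2 5 6 4 8 9 7]
Position 9: card 8.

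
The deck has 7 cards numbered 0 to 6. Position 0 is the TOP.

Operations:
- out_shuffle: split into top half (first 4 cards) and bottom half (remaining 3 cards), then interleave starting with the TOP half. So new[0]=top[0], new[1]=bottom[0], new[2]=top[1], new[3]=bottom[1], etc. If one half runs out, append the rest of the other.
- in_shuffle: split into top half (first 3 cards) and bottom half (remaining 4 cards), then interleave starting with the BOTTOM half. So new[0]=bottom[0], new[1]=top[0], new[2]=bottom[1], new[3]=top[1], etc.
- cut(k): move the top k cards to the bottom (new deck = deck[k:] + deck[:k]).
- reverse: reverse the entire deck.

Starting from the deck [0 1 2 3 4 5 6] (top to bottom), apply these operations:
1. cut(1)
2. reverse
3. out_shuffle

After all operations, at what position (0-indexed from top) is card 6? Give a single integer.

Answer: 2

Derivation:
After op 1 (cut(1)): [1 2 3 4 5 6 0]
After op 2 (reverse): [0 6 5 4 3 2 1]
After op 3 (out_shuffle): [0 3 6 2 5 1 4]
Card 6 is at position 2.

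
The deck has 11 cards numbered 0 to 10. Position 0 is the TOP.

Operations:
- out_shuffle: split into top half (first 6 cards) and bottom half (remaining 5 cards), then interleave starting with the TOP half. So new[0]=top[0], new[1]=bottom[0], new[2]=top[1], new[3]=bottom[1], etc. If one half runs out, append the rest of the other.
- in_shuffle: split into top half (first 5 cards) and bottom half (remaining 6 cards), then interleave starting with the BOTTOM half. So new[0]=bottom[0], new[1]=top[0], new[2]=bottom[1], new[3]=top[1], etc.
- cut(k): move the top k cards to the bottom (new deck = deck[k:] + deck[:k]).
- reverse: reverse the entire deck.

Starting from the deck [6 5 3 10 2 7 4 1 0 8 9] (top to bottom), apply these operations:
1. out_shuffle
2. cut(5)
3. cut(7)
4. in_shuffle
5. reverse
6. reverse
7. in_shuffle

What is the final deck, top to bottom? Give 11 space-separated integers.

Answer: 1 10 9 4 3 8 7 5 0 2 6

Derivation:
After op 1 (out_shuffle): [6 4 5 1 3 0 10 8 2 9 7]
After op 2 (cut(5)): [0 10 8 2 9 7 6 4 5 1 3]
After op 3 (cut(7)): [4 5 1 3 0 10 8 2 9 7 6]
After op 4 (in_shuffle): [10 4 8 5 2 1 9 3 7 0 6]
After op 5 (reverse): [6 0 7 3 9 1 2 5 8 4 10]
After op 6 (reverse): [10 4 8 5 2 1 9 3 7 0 6]
After op 7 (in_shuffle): [1 10 9 4 3 8 7 5 0 2 6]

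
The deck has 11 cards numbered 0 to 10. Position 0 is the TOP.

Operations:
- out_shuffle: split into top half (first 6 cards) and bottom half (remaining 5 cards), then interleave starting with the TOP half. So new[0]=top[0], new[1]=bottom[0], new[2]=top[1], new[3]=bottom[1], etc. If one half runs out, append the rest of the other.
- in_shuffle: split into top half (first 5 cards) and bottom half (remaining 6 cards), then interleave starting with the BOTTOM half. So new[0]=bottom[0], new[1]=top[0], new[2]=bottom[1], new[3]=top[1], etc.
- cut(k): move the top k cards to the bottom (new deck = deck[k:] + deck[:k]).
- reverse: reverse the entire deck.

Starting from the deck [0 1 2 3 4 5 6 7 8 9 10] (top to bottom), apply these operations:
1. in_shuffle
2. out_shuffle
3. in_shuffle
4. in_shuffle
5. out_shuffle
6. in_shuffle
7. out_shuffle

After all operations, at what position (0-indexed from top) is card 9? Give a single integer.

Answer: 10

Derivation:
After op 1 (in_shuffle): [5 0 6 1 7 2 8 3 9 4 10]
After op 2 (out_shuffle): [5 8 0 3 6 9 1 4 7 10 2]
After op 3 (in_shuffle): [9 5 1 8 4 0 7 3 10 6 2]
After op 4 (in_shuffle): [0 9 7 5 3 1 10 8 6 4 2]
After op 5 (out_shuffle): [0 10 9 8 7 6 5 4 3 2 1]
After op 6 (in_shuffle): [6 0 5 10 4 9 3 8 2 7 1]
After op 7 (out_shuffle): [6 3 0 8 5 2 10 7 4 1 9]
Card 9 is at position 10.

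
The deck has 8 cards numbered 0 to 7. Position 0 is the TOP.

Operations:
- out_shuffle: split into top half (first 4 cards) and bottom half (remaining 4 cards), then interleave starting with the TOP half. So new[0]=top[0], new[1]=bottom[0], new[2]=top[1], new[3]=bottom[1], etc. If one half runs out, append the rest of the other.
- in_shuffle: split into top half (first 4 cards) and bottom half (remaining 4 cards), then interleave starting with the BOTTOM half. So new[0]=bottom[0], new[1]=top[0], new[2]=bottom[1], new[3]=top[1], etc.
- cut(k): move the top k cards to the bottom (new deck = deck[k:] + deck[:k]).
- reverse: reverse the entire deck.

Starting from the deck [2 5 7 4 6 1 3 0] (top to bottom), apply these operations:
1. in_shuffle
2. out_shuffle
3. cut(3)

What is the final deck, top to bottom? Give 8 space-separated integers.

After op 1 (in_shuffle): [6 2 1 5 3 7 0 4]
After op 2 (out_shuffle): [6 3 2 7 1 0 5 4]
After op 3 (cut(3)): [7 1 0 5 4 6 3 2]

Answer: 7 1 0 5 4 6 3 2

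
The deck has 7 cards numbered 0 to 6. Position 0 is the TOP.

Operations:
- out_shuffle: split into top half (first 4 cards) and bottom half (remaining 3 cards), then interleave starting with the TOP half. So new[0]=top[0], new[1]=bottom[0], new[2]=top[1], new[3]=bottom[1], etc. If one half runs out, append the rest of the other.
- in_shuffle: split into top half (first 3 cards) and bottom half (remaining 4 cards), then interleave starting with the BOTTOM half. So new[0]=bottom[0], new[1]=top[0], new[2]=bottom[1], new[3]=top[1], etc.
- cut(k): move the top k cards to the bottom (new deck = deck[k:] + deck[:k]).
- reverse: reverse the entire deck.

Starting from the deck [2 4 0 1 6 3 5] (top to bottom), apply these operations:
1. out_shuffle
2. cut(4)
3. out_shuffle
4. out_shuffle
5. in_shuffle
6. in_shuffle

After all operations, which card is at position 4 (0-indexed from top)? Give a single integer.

Answer: 6

Derivation:
After op 1 (out_shuffle): [2 6 4 3 0 5 1]
After op 2 (cut(4)): [0 5 1 2 6 4 3]
After op 3 (out_shuffle): [0 6 5 4 1 3 2]
After op 4 (out_shuffle): [0 1 6 3 5 2 4]
After op 5 (in_shuffle): [3 0 5 1 2 6 4]
After op 6 (in_shuffle): [1 3 2 0 6 5 4]
Position 4: card 6.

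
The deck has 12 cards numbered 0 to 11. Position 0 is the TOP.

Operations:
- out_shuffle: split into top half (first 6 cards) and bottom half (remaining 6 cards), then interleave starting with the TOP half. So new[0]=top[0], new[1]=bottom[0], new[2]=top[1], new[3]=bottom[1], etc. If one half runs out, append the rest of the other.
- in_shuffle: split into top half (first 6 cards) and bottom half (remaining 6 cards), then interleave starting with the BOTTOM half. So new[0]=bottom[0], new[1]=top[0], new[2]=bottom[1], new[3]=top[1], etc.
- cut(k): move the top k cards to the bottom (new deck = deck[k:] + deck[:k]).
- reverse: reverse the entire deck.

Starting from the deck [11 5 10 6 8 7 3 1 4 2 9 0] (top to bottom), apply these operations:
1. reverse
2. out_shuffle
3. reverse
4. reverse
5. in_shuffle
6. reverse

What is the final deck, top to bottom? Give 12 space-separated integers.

After op 1 (reverse): [0 9 2 4 1 3 7 8 6 10 5 11]
After op 2 (out_shuffle): [0 7 9 8 2 6 4 10 1 5 3 11]
After op 3 (reverse): [11 3 5 1 10 4 6 2 8 9 7 0]
After op 4 (reverse): [0 7 9 8 2 6 4 10 1 5 3 11]
After op 5 (in_shuffle): [4 0 10 7 1 9 5 8 3 2 11 6]
After op 6 (reverse): [6 11 2 3 8 5 9 1 7 10 0 4]

Answer: 6 11 2 3 8 5 9 1 7 10 0 4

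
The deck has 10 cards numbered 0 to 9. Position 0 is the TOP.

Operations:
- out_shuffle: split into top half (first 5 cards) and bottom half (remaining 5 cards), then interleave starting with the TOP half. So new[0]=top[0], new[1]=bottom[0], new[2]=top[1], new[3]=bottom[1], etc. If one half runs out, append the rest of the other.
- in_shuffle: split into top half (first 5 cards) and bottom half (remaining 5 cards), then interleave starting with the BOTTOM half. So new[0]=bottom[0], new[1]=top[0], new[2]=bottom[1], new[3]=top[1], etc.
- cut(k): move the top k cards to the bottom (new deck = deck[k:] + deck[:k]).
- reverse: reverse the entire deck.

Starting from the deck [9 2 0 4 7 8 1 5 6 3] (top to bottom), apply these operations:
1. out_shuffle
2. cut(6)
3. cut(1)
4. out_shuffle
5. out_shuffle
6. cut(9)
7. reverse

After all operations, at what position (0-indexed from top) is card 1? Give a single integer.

After op 1 (out_shuffle): [9 8 2 1 0 5 4 6 7 3]
After op 2 (cut(6)): [4 6 7 3 9 8 2 1 0 5]
After op 3 (cut(1)): [6 7 3 9 8 2 1 0 5 4]
After op 4 (out_shuffle): [6 2 7 1 3 0 9 5 8 4]
After op 5 (out_shuffle): [6 0 2 9 7 5 1 8 3 4]
After op 6 (cut(9)): [4 6 0 2 9 7 5 1 8 3]
After op 7 (reverse): [3 8 1 5 7 9 2 0 6 4]
Card 1 is at position 2.

Answer: 2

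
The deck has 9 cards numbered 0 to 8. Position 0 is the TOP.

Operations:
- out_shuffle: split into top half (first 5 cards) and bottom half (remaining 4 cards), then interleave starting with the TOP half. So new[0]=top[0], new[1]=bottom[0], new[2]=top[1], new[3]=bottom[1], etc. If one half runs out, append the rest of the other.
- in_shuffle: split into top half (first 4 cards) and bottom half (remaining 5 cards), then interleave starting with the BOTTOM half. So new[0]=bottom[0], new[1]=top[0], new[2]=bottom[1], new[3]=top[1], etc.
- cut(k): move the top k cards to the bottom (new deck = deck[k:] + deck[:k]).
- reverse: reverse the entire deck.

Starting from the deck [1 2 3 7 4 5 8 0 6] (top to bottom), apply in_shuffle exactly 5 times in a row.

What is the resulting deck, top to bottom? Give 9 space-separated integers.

Answer: 2 7 5 0 1 3 4 8 6

Derivation:
After op 1 (in_shuffle): [4 1 5 2 8 3 0 7 6]
After op 2 (in_shuffle): [8 4 3 1 0 5 7 2 6]
After op 3 (in_shuffle): [0 8 5 4 7 3 2 1 6]
After op 4 (in_shuffle): [7 0 3 8 2 5 1 4 6]
After op 5 (in_shuffle): [2 7 5 0 1 3 4 8 6]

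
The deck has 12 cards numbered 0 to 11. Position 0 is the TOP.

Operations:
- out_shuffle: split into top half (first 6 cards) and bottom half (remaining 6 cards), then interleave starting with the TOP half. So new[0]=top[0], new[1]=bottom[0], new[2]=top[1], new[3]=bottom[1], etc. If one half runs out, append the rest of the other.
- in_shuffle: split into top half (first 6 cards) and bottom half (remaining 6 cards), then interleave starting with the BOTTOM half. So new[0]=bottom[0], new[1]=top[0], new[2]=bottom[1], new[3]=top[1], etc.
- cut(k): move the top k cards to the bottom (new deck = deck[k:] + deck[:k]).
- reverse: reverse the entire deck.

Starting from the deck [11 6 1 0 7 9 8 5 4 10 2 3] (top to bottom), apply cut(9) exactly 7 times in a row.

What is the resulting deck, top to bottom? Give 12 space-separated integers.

Answer: 0 7 9 8 5 4 10 2 3 11 6 1

Derivation:
After op 1 (cut(9)): [10 2 3 11 6 1 0 7 9 8 5 4]
After op 2 (cut(9)): [8 5 4 10 2 3 11 6 1 0 7 9]
After op 3 (cut(9)): [0 7 9 8 5 4 10 2 3 11 6 1]
After op 4 (cut(9)): [11 6 1 0 7 9 8 5 4 10 2 3]
After op 5 (cut(9)): [10 2 3 11 6 1 0 7 9 8 5 4]
After op 6 (cut(9)): [8 5 4 10 2 3 11 6 1 0 7 9]
After op 7 (cut(9)): [0 7 9 8 5 4 10 2 3 11 6 1]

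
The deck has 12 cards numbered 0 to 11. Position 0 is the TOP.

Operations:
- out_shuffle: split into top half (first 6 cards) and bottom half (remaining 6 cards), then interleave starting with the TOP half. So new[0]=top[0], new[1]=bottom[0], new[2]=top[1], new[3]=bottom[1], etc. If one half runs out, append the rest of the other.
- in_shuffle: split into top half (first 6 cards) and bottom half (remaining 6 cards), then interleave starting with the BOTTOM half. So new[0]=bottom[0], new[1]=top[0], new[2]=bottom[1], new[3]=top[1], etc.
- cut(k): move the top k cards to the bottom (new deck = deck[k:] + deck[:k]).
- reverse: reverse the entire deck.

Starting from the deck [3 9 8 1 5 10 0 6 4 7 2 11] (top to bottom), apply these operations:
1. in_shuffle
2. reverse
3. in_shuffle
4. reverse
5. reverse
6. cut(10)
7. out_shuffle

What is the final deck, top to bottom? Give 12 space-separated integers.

After op 1 (in_shuffle): [0 3 6 9 4 8 7 1 2 5 11 10]
After op 2 (reverse): [10 11 5 2 1 7 8 4 9 6 3 0]
After op 3 (in_shuffle): [8 10 4 11 9 5 6 2 3 1 0 7]
After op 4 (reverse): [7 0 1 3 2 6 5 9 11 4 10 8]
After op 5 (reverse): [8 10 4 11 9 5 6 2 3 1 0 7]
After op 6 (cut(10)): [0 7 8 10 4 11 9 5 6 2 3 1]
After op 7 (out_shuffle): [0 9 7 5 8 6 10 2 4 3 11 1]

Answer: 0 9 7 5 8 6 10 2 4 3 11 1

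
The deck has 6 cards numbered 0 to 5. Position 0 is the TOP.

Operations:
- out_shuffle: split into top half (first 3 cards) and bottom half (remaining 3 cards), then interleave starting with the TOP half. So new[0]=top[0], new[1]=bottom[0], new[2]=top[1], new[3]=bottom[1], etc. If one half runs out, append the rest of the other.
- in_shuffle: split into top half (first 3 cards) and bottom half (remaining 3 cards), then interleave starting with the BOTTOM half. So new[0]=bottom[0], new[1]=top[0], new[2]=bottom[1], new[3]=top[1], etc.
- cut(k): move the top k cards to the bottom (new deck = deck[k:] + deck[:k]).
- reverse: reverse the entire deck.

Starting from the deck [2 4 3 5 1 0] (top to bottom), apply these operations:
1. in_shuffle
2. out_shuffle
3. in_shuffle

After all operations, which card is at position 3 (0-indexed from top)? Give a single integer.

Answer: 4

Derivation:
After op 1 (in_shuffle): [5 2 1 4 0 3]
After op 2 (out_shuffle): [5 4 2 0 1 3]
After op 3 (in_shuffle): [0 5 1 4 3 2]
Position 3: card 4.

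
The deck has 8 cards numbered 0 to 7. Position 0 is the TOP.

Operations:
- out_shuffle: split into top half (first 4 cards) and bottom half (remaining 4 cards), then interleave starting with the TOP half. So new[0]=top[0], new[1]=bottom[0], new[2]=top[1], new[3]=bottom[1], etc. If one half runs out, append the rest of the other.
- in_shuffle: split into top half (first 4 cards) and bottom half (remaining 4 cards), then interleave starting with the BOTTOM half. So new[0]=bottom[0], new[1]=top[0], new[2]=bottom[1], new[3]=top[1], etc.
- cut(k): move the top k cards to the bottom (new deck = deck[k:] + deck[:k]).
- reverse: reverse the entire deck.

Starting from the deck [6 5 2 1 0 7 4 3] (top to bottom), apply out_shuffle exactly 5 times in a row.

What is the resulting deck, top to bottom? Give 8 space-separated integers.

Answer: 6 2 0 4 5 1 7 3

Derivation:
After op 1 (out_shuffle): [6 0 5 7 2 4 1 3]
After op 2 (out_shuffle): [6 2 0 4 5 1 7 3]
After op 3 (out_shuffle): [6 5 2 1 0 7 4 3]
After op 4 (out_shuffle): [6 0 5 7 2 4 1 3]
After op 5 (out_shuffle): [6 2 0 4 5 1 7 3]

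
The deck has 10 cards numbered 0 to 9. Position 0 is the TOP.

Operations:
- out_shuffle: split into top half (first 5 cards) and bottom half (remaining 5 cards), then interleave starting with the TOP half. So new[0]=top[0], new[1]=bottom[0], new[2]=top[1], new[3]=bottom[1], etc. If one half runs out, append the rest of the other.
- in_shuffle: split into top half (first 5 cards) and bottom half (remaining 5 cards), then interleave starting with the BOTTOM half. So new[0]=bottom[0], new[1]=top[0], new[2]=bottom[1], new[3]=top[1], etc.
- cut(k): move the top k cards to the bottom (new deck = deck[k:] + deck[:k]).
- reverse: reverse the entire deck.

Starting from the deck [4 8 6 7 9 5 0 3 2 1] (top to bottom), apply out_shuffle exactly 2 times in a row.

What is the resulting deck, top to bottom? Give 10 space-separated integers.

Answer: 4 3 5 7 8 2 0 9 6 1

Derivation:
After op 1 (out_shuffle): [4 5 8 0 6 3 7 2 9 1]
After op 2 (out_shuffle): [4 3 5 7 8 2 0 9 6 1]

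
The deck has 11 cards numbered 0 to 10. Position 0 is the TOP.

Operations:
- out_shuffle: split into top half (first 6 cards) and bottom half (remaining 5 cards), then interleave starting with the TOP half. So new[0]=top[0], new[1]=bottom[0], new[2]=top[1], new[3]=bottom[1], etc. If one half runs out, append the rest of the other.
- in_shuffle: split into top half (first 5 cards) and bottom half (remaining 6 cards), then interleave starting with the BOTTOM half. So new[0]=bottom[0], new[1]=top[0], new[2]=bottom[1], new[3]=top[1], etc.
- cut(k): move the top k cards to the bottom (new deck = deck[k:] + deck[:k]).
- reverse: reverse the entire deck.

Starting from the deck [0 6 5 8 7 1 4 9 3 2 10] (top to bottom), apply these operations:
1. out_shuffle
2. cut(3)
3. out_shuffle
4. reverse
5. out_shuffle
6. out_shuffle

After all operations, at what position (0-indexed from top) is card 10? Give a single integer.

After op 1 (out_shuffle): [0 4 6 9 5 3 8 2 7 10 1]
After op 2 (cut(3)): [9 5 3 8 2 7 10 1 0 4 6]
After op 3 (out_shuffle): [9 10 5 1 3 0 8 4 2 6 7]
After op 4 (reverse): [7 6 2 4 8 0 3 1 5 10 9]
After op 5 (out_shuffle): [7 3 6 1 2 5 4 10 8 9 0]
After op 6 (out_shuffle): [7 4 3 10 6 8 1 9 2 0 5]
Card 10 is at position 3.

Answer: 3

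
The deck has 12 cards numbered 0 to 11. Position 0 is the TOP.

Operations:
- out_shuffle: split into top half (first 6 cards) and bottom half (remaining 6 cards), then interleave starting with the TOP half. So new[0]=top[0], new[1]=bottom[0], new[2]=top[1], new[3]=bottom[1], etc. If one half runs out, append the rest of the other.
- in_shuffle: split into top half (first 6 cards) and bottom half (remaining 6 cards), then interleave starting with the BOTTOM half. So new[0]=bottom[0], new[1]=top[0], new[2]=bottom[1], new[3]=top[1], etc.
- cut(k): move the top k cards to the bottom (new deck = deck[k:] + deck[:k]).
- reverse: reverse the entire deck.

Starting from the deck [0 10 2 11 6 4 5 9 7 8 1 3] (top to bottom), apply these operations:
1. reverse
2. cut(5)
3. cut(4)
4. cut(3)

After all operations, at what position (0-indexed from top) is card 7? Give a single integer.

After op 1 (reverse): [3 1 8 7 9 5 4 6 11 2 10 0]
After op 2 (cut(5)): [5 4 6 11 2 10 0 3 1 8 7 9]
After op 3 (cut(4)): [2 10 0 3 1 8 7 9 5 4 6 11]
After op 4 (cut(3)): [3 1 8 7 9 5 4 6 11 2 10 0]
Card 7 is at position 3.

Answer: 3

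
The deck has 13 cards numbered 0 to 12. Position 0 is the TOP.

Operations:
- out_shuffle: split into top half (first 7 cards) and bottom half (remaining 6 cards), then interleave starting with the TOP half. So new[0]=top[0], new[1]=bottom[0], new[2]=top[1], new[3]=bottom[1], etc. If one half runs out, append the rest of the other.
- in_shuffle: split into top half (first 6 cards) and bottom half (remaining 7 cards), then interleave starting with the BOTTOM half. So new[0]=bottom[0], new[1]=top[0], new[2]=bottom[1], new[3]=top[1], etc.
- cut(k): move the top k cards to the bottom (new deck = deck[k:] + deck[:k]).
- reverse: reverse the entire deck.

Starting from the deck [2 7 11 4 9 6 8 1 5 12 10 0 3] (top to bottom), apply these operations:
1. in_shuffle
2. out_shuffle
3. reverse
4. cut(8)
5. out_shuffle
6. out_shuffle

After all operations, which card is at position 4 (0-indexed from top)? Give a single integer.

After op 1 (in_shuffle): [8 2 1 7 5 11 12 4 10 9 0 6 3]
After op 2 (out_shuffle): [8 4 2 10 1 9 7 0 5 6 11 3 12]
After op 3 (reverse): [12 3 11 6 5 0 7 9 1 10 2 4 8]
After op 4 (cut(8)): [1 10 2 4 8 12 3 11 6 5 0 7 9]
After op 5 (out_shuffle): [1 11 10 6 2 5 4 0 8 7 12 9 3]
After op 6 (out_shuffle): [1 0 11 8 10 7 6 12 2 9 5 3 4]
Position 4: card 10.

Answer: 10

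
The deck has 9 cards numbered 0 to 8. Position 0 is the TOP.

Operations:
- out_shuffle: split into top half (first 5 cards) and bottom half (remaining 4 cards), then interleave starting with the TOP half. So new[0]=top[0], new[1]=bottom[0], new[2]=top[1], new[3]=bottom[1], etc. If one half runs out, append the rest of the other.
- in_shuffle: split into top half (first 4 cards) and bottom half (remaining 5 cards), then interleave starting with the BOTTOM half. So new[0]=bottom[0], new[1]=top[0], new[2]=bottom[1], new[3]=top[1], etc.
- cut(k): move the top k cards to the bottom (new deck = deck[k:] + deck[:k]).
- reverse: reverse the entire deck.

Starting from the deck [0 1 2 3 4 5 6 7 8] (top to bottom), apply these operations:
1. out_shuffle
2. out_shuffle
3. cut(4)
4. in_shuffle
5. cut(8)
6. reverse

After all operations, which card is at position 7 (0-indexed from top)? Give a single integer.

Answer: 2

Derivation:
After op 1 (out_shuffle): [0 5 1 6 2 7 3 8 4]
After op 2 (out_shuffle): [0 7 5 3 1 8 6 4 2]
After op 3 (cut(4)): [1 8 6 4 2 0 7 5 3]
After op 4 (in_shuffle): [2 1 0 8 7 6 5 4 3]
After op 5 (cut(8)): [3 2 1 0 8 7 6 5 4]
After op 6 (reverse): [4 5 6 7 8 0 1 2 3]
Position 7: card 2.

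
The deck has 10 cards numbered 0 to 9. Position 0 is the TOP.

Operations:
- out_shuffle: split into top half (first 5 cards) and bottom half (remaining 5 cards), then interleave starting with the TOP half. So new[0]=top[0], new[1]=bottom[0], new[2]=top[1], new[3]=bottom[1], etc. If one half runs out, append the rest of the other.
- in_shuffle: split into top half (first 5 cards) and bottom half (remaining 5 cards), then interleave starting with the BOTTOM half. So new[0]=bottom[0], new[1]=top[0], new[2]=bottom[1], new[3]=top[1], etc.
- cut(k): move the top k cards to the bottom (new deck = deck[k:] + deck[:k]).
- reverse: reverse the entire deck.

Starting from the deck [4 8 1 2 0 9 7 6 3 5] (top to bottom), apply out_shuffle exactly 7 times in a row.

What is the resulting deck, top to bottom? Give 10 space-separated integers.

Answer: 4 9 8 7 1 6 2 3 0 5

Derivation:
After op 1 (out_shuffle): [4 9 8 7 1 6 2 3 0 5]
After op 2 (out_shuffle): [4 6 9 2 8 3 7 0 1 5]
After op 3 (out_shuffle): [4 3 6 7 9 0 2 1 8 5]
After op 4 (out_shuffle): [4 0 3 2 6 1 7 8 9 5]
After op 5 (out_shuffle): [4 1 0 7 3 8 2 9 6 5]
After op 6 (out_shuffle): [4 8 1 2 0 9 7 6 3 5]
After op 7 (out_shuffle): [4 9 8 7 1 6 2 3 0 5]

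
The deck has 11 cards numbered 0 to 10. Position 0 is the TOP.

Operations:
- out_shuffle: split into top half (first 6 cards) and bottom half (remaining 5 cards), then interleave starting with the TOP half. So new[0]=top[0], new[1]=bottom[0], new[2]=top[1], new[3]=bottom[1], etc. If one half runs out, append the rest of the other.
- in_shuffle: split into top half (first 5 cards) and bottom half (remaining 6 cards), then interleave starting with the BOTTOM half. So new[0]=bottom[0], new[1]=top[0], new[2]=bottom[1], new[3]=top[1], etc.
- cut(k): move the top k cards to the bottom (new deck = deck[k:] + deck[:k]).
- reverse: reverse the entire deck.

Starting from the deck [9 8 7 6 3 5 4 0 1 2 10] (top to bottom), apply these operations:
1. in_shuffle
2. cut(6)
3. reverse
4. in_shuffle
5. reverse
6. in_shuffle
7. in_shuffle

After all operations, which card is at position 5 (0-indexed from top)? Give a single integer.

After op 1 (in_shuffle): [5 9 4 8 0 7 1 6 2 3 10]
After op 2 (cut(6)): [1 6 2 3 10 5 9 4 8 0 7]
After op 3 (reverse): [7 0 8 4 9 5 10 3 2 6 1]
After op 4 (in_shuffle): [5 7 10 0 3 8 2 4 6 9 1]
After op 5 (reverse): [1 9 6 4 2 8 3 0 10 7 5]
After op 6 (in_shuffle): [8 1 3 9 0 6 10 4 7 2 5]
After op 7 (in_shuffle): [6 8 10 1 4 3 7 9 2 0 5]
Position 5: card 3.

Answer: 3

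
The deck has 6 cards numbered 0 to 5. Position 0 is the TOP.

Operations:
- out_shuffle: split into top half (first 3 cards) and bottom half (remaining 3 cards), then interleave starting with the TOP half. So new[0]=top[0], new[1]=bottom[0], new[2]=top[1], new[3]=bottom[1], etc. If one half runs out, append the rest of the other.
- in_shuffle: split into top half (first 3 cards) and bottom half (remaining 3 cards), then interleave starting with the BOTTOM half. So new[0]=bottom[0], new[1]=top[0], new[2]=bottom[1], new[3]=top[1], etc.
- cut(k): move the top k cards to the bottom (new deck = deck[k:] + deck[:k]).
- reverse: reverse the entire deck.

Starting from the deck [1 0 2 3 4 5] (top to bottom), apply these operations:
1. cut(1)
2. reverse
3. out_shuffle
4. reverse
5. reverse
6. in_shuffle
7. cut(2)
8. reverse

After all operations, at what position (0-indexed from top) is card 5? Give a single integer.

Answer: 2

Derivation:
After op 1 (cut(1)): [0 2 3 4 5 1]
After op 2 (reverse): [1 5 4 3 2 0]
After op 3 (out_shuffle): [1 3 5 2 4 0]
After op 4 (reverse): [0 4 2 5 3 1]
After op 5 (reverse): [1 3 5 2 4 0]
After op 6 (in_shuffle): [2 1 4 3 0 5]
After op 7 (cut(2)): [4 3 0 5 2 1]
After op 8 (reverse): [1 2 5 0 3 4]
Card 5 is at position 2.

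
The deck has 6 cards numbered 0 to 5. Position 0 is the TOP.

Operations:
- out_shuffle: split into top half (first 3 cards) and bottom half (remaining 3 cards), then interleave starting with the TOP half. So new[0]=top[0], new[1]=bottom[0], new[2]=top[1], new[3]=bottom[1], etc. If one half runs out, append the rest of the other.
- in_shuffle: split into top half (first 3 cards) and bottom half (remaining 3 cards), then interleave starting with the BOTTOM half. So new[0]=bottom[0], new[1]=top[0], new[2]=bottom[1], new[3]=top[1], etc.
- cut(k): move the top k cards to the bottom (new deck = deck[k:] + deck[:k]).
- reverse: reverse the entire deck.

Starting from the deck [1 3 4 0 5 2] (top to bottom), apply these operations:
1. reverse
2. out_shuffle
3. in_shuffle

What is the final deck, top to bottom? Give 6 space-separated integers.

After op 1 (reverse): [2 5 0 4 3 1]
After op 2 (out_shuffle): [2 4 5 3 0 1]
After op 3 (in_shuffle): [3 2 0 4 1 5]

Answer: 3 2 0 4 1 5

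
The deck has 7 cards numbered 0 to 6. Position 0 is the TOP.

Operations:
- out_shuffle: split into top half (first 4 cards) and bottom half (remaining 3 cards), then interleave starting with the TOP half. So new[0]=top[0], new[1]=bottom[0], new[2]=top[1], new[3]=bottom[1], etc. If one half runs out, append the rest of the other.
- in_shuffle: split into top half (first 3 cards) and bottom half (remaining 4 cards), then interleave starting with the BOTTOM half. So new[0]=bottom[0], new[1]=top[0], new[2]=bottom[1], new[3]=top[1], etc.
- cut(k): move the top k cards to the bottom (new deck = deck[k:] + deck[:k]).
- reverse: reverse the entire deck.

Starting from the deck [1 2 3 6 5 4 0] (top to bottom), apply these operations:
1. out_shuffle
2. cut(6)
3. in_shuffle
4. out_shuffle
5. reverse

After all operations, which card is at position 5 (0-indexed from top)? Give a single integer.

Answer: 3

Derivation:
After op 1 (out_shuffle): [1 5 2 4 3 0 6]
After op 2 (cut(6)): [6 1 5 2 4 3 0]
After op 3 (in_shuffle): [2 6 4 1 3 5 0]
After op 4 (out_shuffle): [2 3 6 5 4 0 1]
After op 5 (reverse): [1 0 4 5 6 3 2]
Position 5: card 3.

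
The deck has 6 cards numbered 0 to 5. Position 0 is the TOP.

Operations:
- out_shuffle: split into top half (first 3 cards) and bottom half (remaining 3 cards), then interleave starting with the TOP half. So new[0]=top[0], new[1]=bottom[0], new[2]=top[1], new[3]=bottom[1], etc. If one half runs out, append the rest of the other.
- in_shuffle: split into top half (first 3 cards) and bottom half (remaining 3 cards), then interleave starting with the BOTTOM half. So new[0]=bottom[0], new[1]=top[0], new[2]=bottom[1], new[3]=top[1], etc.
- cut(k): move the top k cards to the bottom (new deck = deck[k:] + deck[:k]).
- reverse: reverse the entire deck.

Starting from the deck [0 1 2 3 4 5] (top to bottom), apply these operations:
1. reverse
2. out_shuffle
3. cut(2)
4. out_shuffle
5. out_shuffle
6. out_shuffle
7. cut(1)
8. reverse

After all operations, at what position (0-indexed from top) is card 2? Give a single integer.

After op 1 (reverse): [5 4 3 2 1 0]
After op 2 (out_shuffle): [5 2 4 1 3 0]
After op 3 (cut(2)): [4 1 3 0 5 2]
After op 4 (out_shuffle): [4 0 1 5 3 2]
After op 5 (out_shuffle): [4 5 0 3 1 2]
After op 6 (out_shuffle): [4 3 5 1 0 2]
After op 7 (cut(1)): [3 5 1 0 2 4]
After op 8 (reverse): [4 2 0 1 5 3]
Card 2 is at position 1.

Answer: 1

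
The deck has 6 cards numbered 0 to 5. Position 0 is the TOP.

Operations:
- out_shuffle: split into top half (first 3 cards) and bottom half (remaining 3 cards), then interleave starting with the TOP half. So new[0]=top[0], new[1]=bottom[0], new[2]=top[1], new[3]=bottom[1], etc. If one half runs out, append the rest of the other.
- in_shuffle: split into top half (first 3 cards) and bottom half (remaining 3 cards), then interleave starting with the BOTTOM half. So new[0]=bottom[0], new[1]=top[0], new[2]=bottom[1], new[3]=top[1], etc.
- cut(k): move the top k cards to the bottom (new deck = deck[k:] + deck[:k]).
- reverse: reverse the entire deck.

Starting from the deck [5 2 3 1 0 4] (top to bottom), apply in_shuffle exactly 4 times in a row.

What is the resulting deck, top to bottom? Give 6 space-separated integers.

After op 1 (in_shuffle): [1 5 0 2 4 3]
After op 2 (in_shuffle): [2 1 4 5 3 0]
After op 3 (in_shuffle): [5 2 3 1 0 4]
After op 4 (in_shuffle): [1 5 0 2 4 3]

Answer: 1 5 0 2 4 3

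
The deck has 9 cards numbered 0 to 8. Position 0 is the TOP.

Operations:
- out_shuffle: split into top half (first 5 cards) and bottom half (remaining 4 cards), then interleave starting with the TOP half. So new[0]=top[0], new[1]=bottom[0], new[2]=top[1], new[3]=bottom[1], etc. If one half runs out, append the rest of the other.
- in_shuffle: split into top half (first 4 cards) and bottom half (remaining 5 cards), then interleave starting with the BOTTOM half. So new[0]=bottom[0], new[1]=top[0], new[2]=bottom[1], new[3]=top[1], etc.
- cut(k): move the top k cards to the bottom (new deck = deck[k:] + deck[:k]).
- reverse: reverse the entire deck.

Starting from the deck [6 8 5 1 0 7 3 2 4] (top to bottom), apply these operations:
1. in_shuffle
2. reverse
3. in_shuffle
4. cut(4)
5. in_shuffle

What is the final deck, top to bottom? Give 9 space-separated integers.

After op 1 (in_shuffle): [0 6 7 8 3 5 2 1 4]
After op 2 (reverse): [4 1 2 5 3 8 7 6 0]
After op 3 (in_shuffle): [3 4 8 1 7 2 6 5 0]
After op 4 (cut(4)): [7 2 6 5 0 3 4 8 1]
After op 5 (in_shuffle): [0 7 3 2 4 6 8 5 1]

Answer: 0 7 3 2 4 6 8 5 1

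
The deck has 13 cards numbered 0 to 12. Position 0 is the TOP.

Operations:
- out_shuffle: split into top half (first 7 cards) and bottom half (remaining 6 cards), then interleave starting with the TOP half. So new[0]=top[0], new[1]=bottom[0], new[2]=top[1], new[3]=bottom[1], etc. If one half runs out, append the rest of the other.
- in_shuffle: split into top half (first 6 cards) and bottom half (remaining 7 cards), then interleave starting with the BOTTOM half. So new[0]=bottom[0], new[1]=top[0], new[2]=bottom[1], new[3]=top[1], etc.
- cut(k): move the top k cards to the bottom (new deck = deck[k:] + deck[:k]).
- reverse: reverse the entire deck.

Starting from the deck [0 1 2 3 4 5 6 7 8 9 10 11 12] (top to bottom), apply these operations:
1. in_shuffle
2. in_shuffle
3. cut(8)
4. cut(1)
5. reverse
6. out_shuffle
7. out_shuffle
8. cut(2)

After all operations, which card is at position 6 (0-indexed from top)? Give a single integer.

Answer: 4

Derivation:
After op 1 (in_shuffle): [6 0 7 1 8 2 9 3 10 4 11 5 12]
After op 2 (in_shuffle): [9 6 3 0 10 7 4 1 11 8 5 2 12]
After op 3 (cut(8)): [11 8 5 2 12 9 6 3 0 10 7 4 1]
After op 4 (cut(1)): [8 5 2 12 9 6 3 0 10 7 4 1 11]
After op 5 (reverse): [11 1 4 7 10 0 3 6 9 12 2 5 8]
After op 6 (out_shuffle): [11 6 1 9 4 12 7 2 10 5 0 8 3]
After op 7 (out_shuffle): [11 2 6 10 1 5 9 0 4 8 12 3 7]
After op 8 (cut(2)): [6 10 1 5 9 0 4 8 12 3 7 11 2]
Position 6: card 4.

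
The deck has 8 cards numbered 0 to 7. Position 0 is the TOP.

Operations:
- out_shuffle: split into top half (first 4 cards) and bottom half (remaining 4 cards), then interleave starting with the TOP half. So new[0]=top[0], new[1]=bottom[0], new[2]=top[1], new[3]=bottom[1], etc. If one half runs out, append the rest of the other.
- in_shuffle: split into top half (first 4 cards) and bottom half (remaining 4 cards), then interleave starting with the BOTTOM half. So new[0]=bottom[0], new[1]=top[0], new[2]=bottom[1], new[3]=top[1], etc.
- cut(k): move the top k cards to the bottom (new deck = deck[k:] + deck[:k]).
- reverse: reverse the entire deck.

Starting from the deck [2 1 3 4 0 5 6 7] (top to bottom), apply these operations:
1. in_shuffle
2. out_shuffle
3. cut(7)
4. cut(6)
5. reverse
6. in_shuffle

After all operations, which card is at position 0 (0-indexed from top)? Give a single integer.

After op 1 (in_shuffle): [0 2 5 1 6 3 7 4]
After op 2 (out_shuffle): [0 6 2 3 5 7 1 4]
After op 3 (cut(7)): [4 0 6 2 3 5 7 1]
After op 4 (cut(6)): [7 1 4 0 6 2 3 5]
After op 5 (reverse): [5 3 2 6 0 4 1 7]
After op 6 (in_shuffle): [0 5 4 3 1 2 7 6]
Position 0: card 0.

Answer: 0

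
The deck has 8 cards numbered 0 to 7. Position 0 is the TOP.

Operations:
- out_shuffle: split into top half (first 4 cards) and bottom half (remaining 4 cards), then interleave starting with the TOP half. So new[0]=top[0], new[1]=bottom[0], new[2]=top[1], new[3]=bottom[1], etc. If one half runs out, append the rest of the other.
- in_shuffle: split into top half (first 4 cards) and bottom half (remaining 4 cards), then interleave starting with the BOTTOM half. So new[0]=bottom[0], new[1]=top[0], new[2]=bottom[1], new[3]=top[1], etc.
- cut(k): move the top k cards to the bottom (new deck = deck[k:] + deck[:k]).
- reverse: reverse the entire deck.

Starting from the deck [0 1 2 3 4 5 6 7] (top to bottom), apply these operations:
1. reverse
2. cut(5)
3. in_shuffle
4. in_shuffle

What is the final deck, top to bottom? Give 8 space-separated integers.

Answer: 4 6 0 2 3 5 7 1

Derivation:
After op 1 (reverse): [7 6 5 4 3 2 1 0]
After op 2 (cut(5)): [2 1 0 7 6 5 4 3]
After op 3 (in_shuffle): [6 2 5 1 4 0 3 7]
After op 4 (in_shuffle): [4 6 0 2 3 5 7 1]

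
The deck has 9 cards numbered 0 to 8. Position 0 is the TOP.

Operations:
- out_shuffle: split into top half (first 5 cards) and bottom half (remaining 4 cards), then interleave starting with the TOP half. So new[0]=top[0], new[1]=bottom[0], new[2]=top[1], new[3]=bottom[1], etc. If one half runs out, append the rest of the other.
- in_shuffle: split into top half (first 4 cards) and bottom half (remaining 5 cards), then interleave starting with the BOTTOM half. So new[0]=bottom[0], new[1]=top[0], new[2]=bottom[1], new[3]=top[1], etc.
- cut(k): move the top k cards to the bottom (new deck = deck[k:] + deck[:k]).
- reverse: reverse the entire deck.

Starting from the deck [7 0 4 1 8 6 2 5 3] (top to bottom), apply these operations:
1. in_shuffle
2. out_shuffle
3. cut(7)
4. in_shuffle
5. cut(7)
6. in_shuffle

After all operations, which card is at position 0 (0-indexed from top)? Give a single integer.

After op 1 (in_shuffle): [8 7 6 0 2 4 5 1 3]
After op 2 (out_shuffle): [8 4 7 5 6 1 0 3 2]
After op 3 (cut(7)): [3 2 8 4 7 5 6 1 0]
After op 4 (in_shuffle): [7 3 5 2 6 8 1 4 0]
After op 5 (cut(7)): [4 0 7 3 5 2 6 8 1]
After op 6 (in_shuffle): [5 4 2 0 6 7 8 3 1]
Position 0: card 5.

Answer: 5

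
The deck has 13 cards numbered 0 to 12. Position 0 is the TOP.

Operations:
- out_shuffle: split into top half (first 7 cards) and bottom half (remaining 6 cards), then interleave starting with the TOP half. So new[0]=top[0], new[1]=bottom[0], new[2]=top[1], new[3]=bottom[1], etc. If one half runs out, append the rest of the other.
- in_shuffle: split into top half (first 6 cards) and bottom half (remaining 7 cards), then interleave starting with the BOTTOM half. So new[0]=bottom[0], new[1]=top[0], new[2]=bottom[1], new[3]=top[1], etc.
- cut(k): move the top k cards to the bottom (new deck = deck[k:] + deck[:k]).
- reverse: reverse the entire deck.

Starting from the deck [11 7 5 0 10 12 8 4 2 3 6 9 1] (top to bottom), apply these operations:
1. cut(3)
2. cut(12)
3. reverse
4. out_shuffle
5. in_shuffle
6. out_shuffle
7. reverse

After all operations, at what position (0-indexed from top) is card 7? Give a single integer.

After op 1 (cut(3)): [0 10 12 8 4 2 3 6 9 1 11 7 5]
After op 2 (cut(12)): [5 0 10 12 8 4 2 3 6 9 1 11 7]
After op 3 (reverse): [7 11 1 9 6 3 2 4 8 12 10 0 5]
After op 4 (out_shuffle): [7 4 11 8 1 12 9 10 6 0 3 5 2]
After op 5 (in_shuffle): [9 7 10 4 6 11 0 8 3 1 5 12 2]
After op 6 (out_shuffle): [9 8 7 3 10 1 4 5 6 12 11 2 0]
After op 7 (reverse): [0 2 11 12 6 5 4 1 10 3 7 8 9]
Card 7 is at position 10.

Answer: 10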